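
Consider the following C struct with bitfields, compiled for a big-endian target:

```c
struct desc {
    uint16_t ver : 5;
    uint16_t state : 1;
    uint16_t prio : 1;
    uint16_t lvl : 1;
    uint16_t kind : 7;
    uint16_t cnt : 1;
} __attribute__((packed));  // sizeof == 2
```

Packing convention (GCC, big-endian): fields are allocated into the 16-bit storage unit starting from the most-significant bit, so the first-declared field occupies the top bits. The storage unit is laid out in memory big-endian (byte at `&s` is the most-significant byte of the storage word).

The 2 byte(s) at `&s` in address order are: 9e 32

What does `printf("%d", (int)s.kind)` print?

25

[0]=0x9e [1]=0x32 (big-endian) → word 0x9e32
ver [11+:5] = (word>>11) & 0x1f = 19
state [10+:1] = (word>>10) & 0x1 = 1
prio [9+:1] = (word>>9) & 0x1 = 1
lvl [8+:1] = (word>>8) & 0x1 = 0
kind [1+:7] = (word>>1) & 0x7f = 25  ←
cnt [0+:1] = (word>>0) & 0x1 = 0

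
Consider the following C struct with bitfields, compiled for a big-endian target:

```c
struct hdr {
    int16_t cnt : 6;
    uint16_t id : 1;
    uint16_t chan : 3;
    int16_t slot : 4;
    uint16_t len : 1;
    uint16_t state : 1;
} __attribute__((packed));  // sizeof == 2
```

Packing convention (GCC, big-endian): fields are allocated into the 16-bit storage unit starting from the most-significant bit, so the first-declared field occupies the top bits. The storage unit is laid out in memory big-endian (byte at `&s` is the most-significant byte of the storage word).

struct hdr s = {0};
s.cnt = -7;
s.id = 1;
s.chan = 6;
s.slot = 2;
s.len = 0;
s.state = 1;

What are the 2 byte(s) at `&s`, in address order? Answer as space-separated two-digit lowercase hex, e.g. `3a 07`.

cnt (6b) val=-7 bits=0x39 at bit 10: 0xe400
id (1b) val=1 bits=0x1 at bit 9: 0xe600
chan (3b) val=6 bits=0x6 at bit 6: 0xe780
slot (4b) val=2 bits=0x2 at bit 2: 0xe788
len (1b) val=0 bits=0x0 at bit 1: 0xe788
state (1b) val=1 bits=0x1 at bit 0: 0xe789
word = 0xe789 → big-endian bytes:
  [0]=0xe7  [1]=0x89

e7 89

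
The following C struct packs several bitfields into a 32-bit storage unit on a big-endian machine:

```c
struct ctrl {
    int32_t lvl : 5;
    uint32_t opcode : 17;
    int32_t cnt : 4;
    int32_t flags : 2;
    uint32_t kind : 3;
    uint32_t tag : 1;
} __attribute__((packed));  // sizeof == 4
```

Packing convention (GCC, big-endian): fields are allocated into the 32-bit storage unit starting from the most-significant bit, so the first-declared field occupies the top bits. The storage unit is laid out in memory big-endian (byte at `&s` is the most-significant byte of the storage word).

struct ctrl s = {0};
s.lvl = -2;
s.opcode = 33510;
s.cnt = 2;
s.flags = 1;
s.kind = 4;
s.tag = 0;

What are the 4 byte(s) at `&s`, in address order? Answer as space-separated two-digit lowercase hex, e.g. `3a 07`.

lvl (5b) val=-2 bits=0x1e at bit 27: 0xf0000000
opcode (17b) val=33510 bits=0x82e6 at bit 10: 0xf20b9800
cnt (4b) val=2 bits=0x2 at bit 6: 0xf20b9880
flags (2b) val=1 bits=0x1 at bit 4: 0xf20b9890
kind (3b) val=4 bits=0x4 at bit 1: 0xf20b9898
tag (1b) val=0 bits=0x0 at bit 0: 0xf20b9898
word = 0xf20b9898 → big-endian bytes:
  [0]=0xf2  [1]=0x0b  [2]=0x98  [3]=0x98

f2 0b 98 98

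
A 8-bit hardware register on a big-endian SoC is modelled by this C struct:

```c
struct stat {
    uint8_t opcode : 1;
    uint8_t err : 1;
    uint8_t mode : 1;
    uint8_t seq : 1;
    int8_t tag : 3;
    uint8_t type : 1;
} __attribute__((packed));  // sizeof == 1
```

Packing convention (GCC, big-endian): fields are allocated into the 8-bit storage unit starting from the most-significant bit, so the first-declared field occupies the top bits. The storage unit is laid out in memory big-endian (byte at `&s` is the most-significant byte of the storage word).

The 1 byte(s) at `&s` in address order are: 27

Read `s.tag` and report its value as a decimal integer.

[0]=0x27 (big-endian) → word 0x27
opcode [7+:1] = (word>>7) & 0x1 = 0
err [6+:1] = (word>>6) & 0x1 = 0
mode [5+:1] = (word>>5) & 0x1 = 1
seq [4+:1] = (word>>4) & 0x1 = 0
tag [1+:3] = (word>>1) & 0x7 = 3  ←
type [0+:1] = (word>>0) & 0x1 = 1
tag signed 3b, MSB=0: value = 3

3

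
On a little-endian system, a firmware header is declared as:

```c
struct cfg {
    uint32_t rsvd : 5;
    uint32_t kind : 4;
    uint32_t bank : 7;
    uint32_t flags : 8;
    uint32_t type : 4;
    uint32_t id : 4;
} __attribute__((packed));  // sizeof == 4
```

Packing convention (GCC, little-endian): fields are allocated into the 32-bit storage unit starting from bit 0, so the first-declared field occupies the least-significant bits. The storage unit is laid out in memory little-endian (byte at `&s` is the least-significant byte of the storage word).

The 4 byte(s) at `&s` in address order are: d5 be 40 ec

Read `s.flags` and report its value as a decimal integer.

[0]=0xd5 [1]=0xbe [2]=0x40 [3]=0xec (little-endian) → word 0xec40bed5
rsvd:5 @ bit 0 → (0xec40bed5>>0)&0x1f = 0x15
kind:4 @ bit 5 → (0xec40bed5>>5)&0xf = 0x6
bank:7 @ bit 9 → (0xec40bed5>>9)&0x7f = 0x5f
flags:8 @ bit 16 → (0xec40bed5>>16)&0xff = 0x40  ←
type:4 @ bit 24 → (0xec40bed5>>24)&0xf = 0xc
id:4 @ bit 28 → (0xec40bed5>>28)&0xf = 0xe

64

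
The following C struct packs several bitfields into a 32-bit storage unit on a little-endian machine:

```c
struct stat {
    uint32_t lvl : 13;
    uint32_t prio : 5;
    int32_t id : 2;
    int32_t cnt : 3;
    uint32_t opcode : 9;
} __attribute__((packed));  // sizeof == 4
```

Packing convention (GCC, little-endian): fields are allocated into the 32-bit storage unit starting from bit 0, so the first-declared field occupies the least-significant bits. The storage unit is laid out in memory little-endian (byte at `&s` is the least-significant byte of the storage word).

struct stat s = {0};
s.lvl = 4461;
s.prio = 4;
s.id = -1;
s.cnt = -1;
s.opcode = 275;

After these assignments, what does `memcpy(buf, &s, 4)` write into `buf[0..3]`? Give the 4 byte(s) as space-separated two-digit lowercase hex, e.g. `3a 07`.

6d 91 fc 89

lvl:13 = 4461 → 0x116d << 0 → word 0x0000116d
prio:5 = 4 → 0x4 << 13 → word 0x0000916d
id:2 = -1 → 0x3 << 18 → word 0x000c916d
cnt:3 = -1 → 0x7 << 20 → word 0x007c916d
opcode:9 = 275 → 0x113 << 23 → word 0x89fc916d
word = 0x89fc916d → little-endian bytes:
  [0]=0x6d  [1]=0x91  [2]=0xfc  [3]=0x89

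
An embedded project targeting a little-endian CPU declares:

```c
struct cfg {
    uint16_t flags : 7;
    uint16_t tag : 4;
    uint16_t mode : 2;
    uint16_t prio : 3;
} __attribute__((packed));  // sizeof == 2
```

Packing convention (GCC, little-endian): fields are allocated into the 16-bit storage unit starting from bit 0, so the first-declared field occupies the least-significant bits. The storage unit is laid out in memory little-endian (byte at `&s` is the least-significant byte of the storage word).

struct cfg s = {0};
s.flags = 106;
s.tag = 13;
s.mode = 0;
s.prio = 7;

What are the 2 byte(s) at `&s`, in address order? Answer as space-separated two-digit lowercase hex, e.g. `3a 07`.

ea e6

flags (7b) val=106 bits=0x6a at bit 0: 0x006a
tag (4b) val=13 bits=0xd at bit 7: 0x06ea
mode (2b) val=0 bits=0x0 at bit 11: 0x06ea
prio (3b) val=7 bits=0x7 at bit 13: 0xe6ea
word = 0xe6ea → little-endian bytes:
  [0]=0xea  [1]=0xe6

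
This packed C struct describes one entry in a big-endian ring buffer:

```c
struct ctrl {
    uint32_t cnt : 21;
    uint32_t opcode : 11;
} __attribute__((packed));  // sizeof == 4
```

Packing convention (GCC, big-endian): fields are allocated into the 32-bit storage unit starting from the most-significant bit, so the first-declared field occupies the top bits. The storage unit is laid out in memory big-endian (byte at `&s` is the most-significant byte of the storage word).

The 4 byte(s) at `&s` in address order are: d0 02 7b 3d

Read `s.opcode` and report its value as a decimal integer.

[0]=0xd0 [1]=0x02 [2]=0x7b [3]=0x3d (big-endian) → word 0xd0027b3d
cnt [11+:21] = (word>>11) & 0x1fffff = 1704015
opcode [0+:11] = (word>>0) & 0x7ff = 829  ←

829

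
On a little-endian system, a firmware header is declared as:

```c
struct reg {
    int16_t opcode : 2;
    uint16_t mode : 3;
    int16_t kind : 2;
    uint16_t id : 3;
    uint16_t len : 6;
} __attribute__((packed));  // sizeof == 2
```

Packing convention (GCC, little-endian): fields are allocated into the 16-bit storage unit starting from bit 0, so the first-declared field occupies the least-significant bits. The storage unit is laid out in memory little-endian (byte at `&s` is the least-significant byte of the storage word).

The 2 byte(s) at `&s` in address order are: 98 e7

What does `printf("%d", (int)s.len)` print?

[0]=0x98 [1]=0xe7 (little-endian) → word 0xe798
opcode:2 @ bit 0 → (0xe798>>0)&0x3 = 0x0
mode:3 @ bit 2 → (0xe798>>2)&0x7 = 0x6
kind:2 @ bit 5 → (0xe798>>5)&0x3 = 0x0
id:3 @ bit 7 → (0xe798>>7)&0x7 = 0x7
len:6 @ bit 10 → (0xe798>>10)&0x3f = 0x39  ←

57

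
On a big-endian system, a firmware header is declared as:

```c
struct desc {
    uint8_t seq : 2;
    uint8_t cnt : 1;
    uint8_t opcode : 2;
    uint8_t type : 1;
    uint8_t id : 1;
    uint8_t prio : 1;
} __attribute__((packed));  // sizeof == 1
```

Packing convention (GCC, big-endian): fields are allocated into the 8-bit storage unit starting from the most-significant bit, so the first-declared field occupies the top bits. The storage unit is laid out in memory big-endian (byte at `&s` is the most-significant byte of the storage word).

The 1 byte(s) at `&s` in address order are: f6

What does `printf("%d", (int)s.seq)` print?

[0]=0xf6 (big-endian) → word 0xf6
seq [6+:2] = (word>>6) & 0x3 = 3  ←
cnt [5+:1] = (word>>5) & 0x1 = 1
opcode [3+:2] = (word>>3) & 0x3 = 2
type [2+:1] = (word>>2) & 0x1 = 1
id [1+:1] = (word>>1) & 0x1 = 1
prio [0+:1] = (word>>0) & 0x1 = 0

3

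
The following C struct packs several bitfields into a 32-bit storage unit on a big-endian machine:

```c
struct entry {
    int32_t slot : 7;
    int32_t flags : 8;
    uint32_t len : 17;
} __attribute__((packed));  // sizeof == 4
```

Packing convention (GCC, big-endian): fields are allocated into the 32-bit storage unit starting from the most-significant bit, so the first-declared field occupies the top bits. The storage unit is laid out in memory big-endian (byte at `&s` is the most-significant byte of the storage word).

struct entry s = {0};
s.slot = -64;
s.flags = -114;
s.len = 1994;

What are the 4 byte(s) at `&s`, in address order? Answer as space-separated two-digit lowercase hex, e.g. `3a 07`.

slot:7 = -64 → 0x40 << 25 → word 0x80000000
flags:8 = -114 → 0x8e << 17 → word 0x811c0000
len:17 = 1994 → 0x7ca << 0 → word 0x811c07ca
word = 0x811c07ca → big-endian bytes:
  [0]=0x81  [1]=0x1c  [2]=0x07  [3]=0xca

81 1c 07 ca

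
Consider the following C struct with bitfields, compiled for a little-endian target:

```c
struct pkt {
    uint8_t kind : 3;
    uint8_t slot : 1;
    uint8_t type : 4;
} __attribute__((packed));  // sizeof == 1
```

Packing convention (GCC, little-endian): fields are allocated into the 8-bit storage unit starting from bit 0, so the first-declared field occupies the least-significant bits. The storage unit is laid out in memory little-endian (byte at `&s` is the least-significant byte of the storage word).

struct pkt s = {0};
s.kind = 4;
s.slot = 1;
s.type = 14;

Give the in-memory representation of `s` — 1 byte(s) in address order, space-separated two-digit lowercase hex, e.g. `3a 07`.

ec

[0+:3] kind=4 & 0x7 = 0x4; word=0x04
[3+:1] slot=1 & 0x1 = 0x1; word=0x0c
[4+:4] type=14 & 0xf = 0xe; word=0xec
word = 0xec → little-endian bytes:
  [0]=0xec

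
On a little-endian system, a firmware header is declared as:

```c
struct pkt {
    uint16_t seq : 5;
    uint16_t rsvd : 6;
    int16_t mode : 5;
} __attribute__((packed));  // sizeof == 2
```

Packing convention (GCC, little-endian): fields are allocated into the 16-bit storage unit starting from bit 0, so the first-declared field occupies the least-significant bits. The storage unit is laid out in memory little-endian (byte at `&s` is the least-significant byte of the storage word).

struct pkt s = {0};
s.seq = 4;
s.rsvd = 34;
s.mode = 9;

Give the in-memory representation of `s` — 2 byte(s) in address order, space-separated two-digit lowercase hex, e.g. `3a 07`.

44 4c

seq (5b) val=4 bits=0x4 at bit 0: 0x0004
rsvd (6b) val=34 bits=0x22 at bit 5: 0x0444
mode (5b) val=9 bits=0x9 at bit 11: 0x4c44
word = 0x4c44 → little-endian bytes:
  [0]=0x44  [1]=0x4c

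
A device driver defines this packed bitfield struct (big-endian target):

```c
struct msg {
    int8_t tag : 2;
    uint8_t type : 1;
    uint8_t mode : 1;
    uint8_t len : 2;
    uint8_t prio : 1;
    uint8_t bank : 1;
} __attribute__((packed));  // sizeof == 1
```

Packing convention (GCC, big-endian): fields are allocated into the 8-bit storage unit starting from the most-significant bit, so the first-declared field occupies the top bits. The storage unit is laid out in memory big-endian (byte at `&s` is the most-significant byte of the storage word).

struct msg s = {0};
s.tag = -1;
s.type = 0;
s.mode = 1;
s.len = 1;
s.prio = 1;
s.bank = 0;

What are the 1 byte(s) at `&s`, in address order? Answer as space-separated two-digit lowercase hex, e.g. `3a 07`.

tag (2b) val=-1 bits=0x3 at bit 6: 0xc0
type (1b) val=0 bits=0x0 at bit 5: 0xc0
mode (1b) val=1 bits=0x1 at bit 4: 0xd0
len (2b) val=1 bits=0x1 at bit 2: 0xd4
prio (1b) val=1 bits=0x1 at bit 1: 0xd6
bank (1b) val=0 bits=0x0 at bit 0: 0xd6
word = 0xd6 → big-endian bytes:
  [0]=0xd6

d6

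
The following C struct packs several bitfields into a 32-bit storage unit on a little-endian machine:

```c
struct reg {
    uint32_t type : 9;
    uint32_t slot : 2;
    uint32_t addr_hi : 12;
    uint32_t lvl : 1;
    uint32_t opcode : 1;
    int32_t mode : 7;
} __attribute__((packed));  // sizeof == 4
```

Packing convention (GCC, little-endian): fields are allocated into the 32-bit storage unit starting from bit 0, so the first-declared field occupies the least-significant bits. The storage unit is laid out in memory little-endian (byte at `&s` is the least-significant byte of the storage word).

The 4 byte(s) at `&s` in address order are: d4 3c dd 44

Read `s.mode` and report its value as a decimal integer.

34

[0]=0xd4 [1]=0x3c [2]=0xdd [3]=0x44 (little-endian) → word 0x44dd3cd4
type:9 @ bit 0 → (0x44dd3cd4>>0)&0x1ff = 0xd4
slot:2 @ bit 9 → (0x44dd3cd4>>9)&0x3 = 0x2
addr_hi:12 @ bit 11 → (0x44dd3cd4>>11)&0xfff = 0xba7
lvl:1 @ bit 23 → (0x44dd3cd4>>23)&0x1 = 0x1
opcode:1 @ bit 24 → (0x44dd3cd4>>24)&0x1 = 0x0
mode:7 @ bit 25 → (0x44dd3cd4>>25)&0x7f = 0x22  ←
mode signed 7b, MSB=0: value = 34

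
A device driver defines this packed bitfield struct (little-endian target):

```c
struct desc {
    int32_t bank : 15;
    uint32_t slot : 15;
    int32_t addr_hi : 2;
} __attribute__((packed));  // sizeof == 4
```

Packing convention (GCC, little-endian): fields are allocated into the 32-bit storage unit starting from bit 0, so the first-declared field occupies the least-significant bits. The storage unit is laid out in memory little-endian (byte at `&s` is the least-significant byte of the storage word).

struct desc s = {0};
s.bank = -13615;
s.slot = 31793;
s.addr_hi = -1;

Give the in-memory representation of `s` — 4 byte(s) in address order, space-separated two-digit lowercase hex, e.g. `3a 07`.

bank (15b) val=-13615 bits=0x4ad1 at bit 0: 0x00004ad1
slot (15b) val=31793 bits=0x7c31 at bit 15: 0x3e18cad1
addr_hi (2b) val=-1 bits=0x3 at bit 30: 0xfe18cad1
word = 0xfe18cad1 → little-endian bytes:
  [0]=0xd1  [1]=0xca  [2]=0x18  [3]=0xfe

d1 ca 18 fe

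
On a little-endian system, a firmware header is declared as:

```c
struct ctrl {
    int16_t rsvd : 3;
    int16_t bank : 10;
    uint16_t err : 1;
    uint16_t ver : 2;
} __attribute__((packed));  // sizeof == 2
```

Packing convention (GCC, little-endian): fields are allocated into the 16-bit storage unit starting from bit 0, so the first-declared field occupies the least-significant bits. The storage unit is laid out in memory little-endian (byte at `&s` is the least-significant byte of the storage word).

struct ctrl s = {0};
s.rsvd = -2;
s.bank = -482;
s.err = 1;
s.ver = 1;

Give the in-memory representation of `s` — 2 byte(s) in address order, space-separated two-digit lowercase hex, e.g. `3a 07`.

rsvd:3 = -2 → 0x6 << 0 → word 0x0006
bank:10 = -482 → 0x21e << 3 → word 0x10f6
err:1 = 1 → 0x1 << 13 → word 0x30f6
ver:2 = 1 → 0x1 << 14 → word 0x70f6
word = 0x70f6 → little-endian bytes:
  [0]=0xf6  [1]=0x70

f6 70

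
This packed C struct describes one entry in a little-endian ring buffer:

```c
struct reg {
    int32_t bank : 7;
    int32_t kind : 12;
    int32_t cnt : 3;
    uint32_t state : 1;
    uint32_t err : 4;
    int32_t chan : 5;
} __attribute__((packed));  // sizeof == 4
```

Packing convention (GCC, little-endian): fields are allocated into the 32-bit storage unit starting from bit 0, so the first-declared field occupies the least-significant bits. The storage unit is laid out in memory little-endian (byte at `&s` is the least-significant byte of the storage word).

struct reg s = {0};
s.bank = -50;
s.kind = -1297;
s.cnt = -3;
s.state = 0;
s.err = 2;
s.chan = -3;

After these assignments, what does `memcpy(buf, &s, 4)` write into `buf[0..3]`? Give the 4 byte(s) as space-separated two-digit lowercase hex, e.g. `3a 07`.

bank:7 = -50 → 0x4e << 0 → word 0x0000004e
kind:12 = -1297 → 0xaef << 7 → word 0x000577ce
cnt:3 = -3 → 0x5 << 19 → word 0x002d77ce
state:1 = 0 → 0x0 << 22 → word 0x002d77ce
err:4 = 2 → 0x2 << 23 → word 0x012d77ce
chan:5 = -3 → 0x1d << 27 → word 0xe92d77ce
word = 0xe92d77ce → little-endian bytes:
  [0]=0xce  [1]=0x77  [2]=0x2d  [3]=0xe9

ce 77 2d e9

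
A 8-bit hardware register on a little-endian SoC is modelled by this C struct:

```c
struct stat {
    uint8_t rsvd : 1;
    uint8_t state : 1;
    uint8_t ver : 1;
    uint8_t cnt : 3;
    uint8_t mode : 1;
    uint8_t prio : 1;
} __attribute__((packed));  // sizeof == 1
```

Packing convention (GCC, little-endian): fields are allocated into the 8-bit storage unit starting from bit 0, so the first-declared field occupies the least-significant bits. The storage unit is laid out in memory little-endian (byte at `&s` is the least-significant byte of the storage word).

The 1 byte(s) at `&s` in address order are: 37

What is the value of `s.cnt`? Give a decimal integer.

[0]=0x37 (little-endian) → word 0x37
rsvd:1 @ bit 0 → (0x37>>0)&0x1 = 0x1
state:1 @ bit 1 → (0x37>>1)&0x1 = 0x1
ver:1 @ bit 2 → (0x37>>2)&0x1 = 0x1
cnt:3 @ bit 3 → (0x37>>3)&0x7 = 0x6  ←
mode:1 @ bit 6 → (0x37>>6)&0x1 = 0x0
prio:1 @ bit 7 → (0x37>>7)&0x1 = 0x0

6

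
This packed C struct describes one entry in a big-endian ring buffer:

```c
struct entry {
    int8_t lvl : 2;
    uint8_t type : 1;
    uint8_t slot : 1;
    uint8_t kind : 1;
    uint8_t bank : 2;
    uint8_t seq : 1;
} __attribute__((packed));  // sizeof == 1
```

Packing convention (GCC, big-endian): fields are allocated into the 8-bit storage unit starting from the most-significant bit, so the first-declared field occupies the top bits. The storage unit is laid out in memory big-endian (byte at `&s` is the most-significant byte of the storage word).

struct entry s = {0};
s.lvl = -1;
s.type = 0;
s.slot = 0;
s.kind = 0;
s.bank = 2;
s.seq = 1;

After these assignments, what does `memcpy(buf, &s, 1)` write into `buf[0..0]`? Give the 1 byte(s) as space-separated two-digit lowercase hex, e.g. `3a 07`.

c5

[6+:2] lvl=-1 & 0x3 = 0x3; word=0xc0
[5+:1] type=0 & 0x1 = 0x0; word=0xc0
[4+:1] slot=0 & 0x1 = 0x0; word=0xc0
[3+:1] kind=0 & 0x1 = 0x0; word=0xc0
[1+:2] bank=2 & 0x3 = 0x2; word=0xc4
[0+:1] seq=1 & 0x1 = 0x1; word=0xc5
word = 0xc5 → big-endian bytes:
  [0]=0xc5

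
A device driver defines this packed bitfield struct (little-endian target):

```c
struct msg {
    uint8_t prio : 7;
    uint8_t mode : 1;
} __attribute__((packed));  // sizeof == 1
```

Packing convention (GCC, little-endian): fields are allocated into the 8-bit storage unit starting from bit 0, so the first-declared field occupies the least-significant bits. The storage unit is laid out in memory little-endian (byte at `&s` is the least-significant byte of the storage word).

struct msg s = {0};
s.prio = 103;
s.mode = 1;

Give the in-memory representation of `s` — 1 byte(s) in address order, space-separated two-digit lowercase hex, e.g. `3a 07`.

prio (7b) val=103 bits=0x67 at bit 0: 0x67
mode (1b) val=1 bits=0x1 at bit 7: 0xe7
word = 0xe7 → little-endian bytes:
  [0]=0xe7

e7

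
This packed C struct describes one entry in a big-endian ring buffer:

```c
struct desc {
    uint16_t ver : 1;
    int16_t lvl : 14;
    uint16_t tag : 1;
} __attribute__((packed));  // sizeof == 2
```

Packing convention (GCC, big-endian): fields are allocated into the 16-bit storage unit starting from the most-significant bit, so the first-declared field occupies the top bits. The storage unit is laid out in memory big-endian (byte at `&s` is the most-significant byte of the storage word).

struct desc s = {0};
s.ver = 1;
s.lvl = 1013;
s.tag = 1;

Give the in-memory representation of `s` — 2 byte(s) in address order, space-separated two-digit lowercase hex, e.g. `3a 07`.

87 eb

[15+:1] ver=1 & 0x1 = 0x1; word=0x8000
[1+:14] lvl=1013 & 0x3fff = 0x3f5; word=0x87ea
[0+:1] tag=1 & 0x1 = 0x1; word=0x87eb
word = 0x87eb → big-endian bytes:
  [0]=0x87  [1]=0xeb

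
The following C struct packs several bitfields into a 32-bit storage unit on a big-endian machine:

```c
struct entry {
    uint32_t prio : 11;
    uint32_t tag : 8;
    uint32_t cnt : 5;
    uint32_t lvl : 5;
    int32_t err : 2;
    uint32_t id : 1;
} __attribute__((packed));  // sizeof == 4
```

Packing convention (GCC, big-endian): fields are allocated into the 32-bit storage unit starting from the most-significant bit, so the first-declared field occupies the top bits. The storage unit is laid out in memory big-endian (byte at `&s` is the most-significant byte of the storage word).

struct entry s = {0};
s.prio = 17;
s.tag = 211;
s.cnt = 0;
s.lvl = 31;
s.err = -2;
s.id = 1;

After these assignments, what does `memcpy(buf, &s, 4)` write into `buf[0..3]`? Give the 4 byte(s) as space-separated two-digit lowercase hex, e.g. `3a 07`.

prio:11 = 17 → 0x11 << 21 → word 0x02200000
tag:8 = 211 → 0xd3 << 13 → word 0x023a6000
cnt:5 = 0 → 0x0 << 8 → word 0x023a6000
lvl:5 = 31 → 0x1f << 3 → word 0x023a60f8
err:2 = -2 → 0x2 << 1 → word 0x023a60fc
id:1 = 1 → 0x1 << 0 → word 0x023a60fd
word = 0x023a60fd → big-endian bytes:
  [0]=0x02  [1]=0x3a  [2]=0x60  [3]=0xfd

02 3a 60 fd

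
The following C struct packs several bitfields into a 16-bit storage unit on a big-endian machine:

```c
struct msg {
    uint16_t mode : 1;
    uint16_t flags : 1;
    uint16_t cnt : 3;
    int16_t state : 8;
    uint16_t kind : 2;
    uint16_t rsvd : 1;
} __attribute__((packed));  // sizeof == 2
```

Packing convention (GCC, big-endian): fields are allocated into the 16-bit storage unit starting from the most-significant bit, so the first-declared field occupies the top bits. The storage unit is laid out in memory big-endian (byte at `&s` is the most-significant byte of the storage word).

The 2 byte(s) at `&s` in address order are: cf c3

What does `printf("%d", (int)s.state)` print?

-8

[0]=0xcf [1]=0xc3 (big-endian) → word 0xcfc3
mode [15+:1] = (word>>15) & 0x1 = 1
flags [14+:1] = (word>>14) & 0x1 = 1
cnt [11+:3] = (word>>11) & 0x7 = 1
state [3+:8] = (word>>3) & 0xff = 248  ←
kind [1+:2] = (word>>1) & 0x3 = 1
rsvd [0+:1] = (word>>0) & 0x1 = 1
state signed 8b, MSB=1: 248 - 256 = -8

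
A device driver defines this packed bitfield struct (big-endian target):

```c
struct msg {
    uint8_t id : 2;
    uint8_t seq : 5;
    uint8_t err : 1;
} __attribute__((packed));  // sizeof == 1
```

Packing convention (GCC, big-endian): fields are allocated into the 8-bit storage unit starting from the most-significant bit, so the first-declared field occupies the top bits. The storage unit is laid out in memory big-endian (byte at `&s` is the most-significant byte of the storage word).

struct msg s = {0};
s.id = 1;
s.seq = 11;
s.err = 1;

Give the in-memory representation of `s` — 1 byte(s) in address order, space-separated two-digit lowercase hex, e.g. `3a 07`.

id (2b) val=1 bits=0x1 at bit 6: 0x40
seq (5b) val=11 bits=0xb at bit 1: 0x56
err (1b) val=1 bits=0x1 at bit 0: 0x57
word = 0x57 → big-endian bytes:
  [0]=0x57

57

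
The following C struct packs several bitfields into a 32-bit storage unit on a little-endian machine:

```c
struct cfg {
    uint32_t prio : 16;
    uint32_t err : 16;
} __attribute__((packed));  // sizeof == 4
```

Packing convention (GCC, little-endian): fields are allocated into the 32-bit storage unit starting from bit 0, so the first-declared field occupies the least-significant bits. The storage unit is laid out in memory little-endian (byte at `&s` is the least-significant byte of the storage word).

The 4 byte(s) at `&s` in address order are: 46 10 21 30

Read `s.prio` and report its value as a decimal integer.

4166

[0]=0x46 [1]=0x10 [2]=0x21 [3]=0x30 (little-endian) → word 0x30211046
prio [0+:16] = (word>>0) & 0xffff = 4166  ←
err [16+:16] = (word>>16) & 0xffff = 12321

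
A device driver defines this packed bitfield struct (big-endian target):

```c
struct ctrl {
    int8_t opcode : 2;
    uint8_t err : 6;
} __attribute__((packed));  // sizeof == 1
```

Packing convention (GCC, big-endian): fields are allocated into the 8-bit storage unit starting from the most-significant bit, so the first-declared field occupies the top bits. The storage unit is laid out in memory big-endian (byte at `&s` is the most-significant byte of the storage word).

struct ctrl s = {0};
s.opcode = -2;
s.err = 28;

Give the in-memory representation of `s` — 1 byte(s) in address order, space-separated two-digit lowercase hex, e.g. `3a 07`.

opcode (2b) val=-2 bits=0x2 at bit 6: 0x80
err (6b) val=28 bits=0x1c at bit 0: 0x9c
word = 0x9c → big-endian bytes:
  [0]=0x9c

9c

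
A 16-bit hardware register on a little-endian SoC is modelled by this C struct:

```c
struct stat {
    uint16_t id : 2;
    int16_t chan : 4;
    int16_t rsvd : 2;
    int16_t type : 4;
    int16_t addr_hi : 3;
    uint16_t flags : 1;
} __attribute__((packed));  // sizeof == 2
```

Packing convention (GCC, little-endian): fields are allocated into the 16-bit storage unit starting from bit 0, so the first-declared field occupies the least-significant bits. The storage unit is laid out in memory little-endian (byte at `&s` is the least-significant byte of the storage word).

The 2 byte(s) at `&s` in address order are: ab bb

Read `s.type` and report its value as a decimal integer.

[0]=0xab [1]=0xbb (little-endian) → word 0xbbab
id [0+:2] = (word>>0) & 0x3 = 3
chan [2+:4] = (word>>2) & 0xf = 10
rsvd [6+:2] = (word>>6) & 0x3 = 2
type [8+:4] = (word>>8) & 0xf = 11  ←
addr_hi [12+:3] = (word>>12) & 0x7 = 3
flags [15+:1] = (word>>15) & 0x1 = 1
type signed 4b, MSB=1: 11 - 16 = -5

-5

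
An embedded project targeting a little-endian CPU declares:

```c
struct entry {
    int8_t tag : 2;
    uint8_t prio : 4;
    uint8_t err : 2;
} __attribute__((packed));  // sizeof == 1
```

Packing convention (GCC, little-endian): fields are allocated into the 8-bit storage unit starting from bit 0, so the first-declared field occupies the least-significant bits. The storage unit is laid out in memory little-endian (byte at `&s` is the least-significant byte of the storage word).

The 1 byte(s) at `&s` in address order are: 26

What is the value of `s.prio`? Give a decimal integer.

9

[0]=0x26 (little-endian) → word 0x26
tag:2 @ bit 0 → (0x26>>0)&0x3 = 0x2
prio:4 @ bit 2 → (0x26>>2)&0xf = 0x9  ←
err:2 @ bit 6 → (0x26>>6)&0x3 = 0x0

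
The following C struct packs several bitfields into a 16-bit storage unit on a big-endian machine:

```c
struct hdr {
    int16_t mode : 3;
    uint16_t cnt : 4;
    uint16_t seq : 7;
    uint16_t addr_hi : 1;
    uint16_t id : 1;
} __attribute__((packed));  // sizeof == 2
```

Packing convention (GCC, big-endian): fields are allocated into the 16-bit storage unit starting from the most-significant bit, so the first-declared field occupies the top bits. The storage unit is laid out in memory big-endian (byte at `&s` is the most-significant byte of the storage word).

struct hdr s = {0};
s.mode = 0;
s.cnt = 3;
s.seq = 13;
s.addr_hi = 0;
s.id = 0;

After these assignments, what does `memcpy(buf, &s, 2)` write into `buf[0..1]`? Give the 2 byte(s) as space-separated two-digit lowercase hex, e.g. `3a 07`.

06 34

[13+:3] mode=0 & 0x7 = 0x0; word=0x0000
[9+:4] cnt=3 & 0xf = 0x3; word=0x0600
[2+:7] seq=13 & 0x7f = 0xd; word=0x0634
[1+:1] addr_hi=0 & 0x1 = 0x0; word=0x0634
[0+:1] id=0 & 0x1 = 0x0; word=0x0634
word = 0x0634 → big-endian bytes:
  [0]=0x06  [1]=0x34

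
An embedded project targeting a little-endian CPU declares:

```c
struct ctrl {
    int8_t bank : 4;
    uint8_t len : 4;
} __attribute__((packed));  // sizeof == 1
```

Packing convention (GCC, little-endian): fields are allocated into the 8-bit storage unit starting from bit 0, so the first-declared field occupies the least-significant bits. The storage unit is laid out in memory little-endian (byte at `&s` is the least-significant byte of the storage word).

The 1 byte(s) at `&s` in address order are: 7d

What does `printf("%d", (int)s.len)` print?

7

[0]=0x7d (little-endian) → word 0x7d
bank [0+:4] = (word>>0) & 0xf = 13
len [4+:4] = (word>>4) & 0xf = 7  ←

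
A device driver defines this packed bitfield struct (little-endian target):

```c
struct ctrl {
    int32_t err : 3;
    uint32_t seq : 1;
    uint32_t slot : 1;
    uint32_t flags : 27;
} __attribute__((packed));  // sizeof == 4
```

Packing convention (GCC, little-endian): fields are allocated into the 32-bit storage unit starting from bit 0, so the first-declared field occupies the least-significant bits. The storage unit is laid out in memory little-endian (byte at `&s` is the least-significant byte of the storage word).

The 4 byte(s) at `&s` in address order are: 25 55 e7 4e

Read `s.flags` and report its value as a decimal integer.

41368233

[0]=0x25 [1]=0x55 [2]=0xe7 [3]=0x4e (little-endian) → word 0x4ee75525
err [0+:3] = (word>>0) & 0x7 = 5
seq [3+:1] = (word>>3) & 0x1 = 0
slot [4+:1] = (word>>4) & 0x1 = 0
flags [5+:27] = (word>>5) & 0x7ffffff = 41368233  ←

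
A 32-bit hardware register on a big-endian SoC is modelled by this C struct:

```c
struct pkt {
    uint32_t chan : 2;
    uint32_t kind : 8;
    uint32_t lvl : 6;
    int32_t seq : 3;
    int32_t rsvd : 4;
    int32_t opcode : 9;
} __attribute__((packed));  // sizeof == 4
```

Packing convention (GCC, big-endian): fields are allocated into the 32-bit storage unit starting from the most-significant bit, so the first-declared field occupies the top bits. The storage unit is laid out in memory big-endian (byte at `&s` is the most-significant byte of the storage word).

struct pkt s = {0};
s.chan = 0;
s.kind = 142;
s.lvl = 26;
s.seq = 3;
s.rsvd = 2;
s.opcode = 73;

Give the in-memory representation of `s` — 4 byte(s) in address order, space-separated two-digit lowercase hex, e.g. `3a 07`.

23 9a 64 49

chan (2b) val=0 bits=0x0 at bit 30: 0x00000000
kind (8b) val=142 bits=0x8e at bit 22: 0x23800000
lvl (6b) val=26 bits=0x1a at bit 16: 0x239a0000
seq (3b) val=3 bits=0x3 at bit 13: 0x239a6000
rsvd (4b) val=2 bits=0x2 at bit 9: 0x239a6400
opcode (9b) val=73 bits=0x49 at bit 0: 0x239a6449
word = 0x239a6449 → big-endian bytes:
  [0]=0x23  [1]=0x9a  [2]=0x64  [3]=0x49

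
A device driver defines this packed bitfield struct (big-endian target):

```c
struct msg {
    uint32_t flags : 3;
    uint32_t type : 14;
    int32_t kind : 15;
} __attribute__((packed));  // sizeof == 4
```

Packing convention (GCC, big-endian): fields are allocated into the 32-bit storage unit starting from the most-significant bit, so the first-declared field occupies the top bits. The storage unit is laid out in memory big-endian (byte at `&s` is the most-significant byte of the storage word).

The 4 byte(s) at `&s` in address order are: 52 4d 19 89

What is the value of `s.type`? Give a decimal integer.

9370

[0]=0x52 [1]=0x4d [2]=0x19 [3]=0x89 (big-endian) → word 0x524d1989
flags [29+:3] = (word>>29) & 0x7 = 2
type [15+:14] = (word>>15) & 0x3fff = 9370  ←
kind [0+:15] = (word>>0) & 0x7fff = 6537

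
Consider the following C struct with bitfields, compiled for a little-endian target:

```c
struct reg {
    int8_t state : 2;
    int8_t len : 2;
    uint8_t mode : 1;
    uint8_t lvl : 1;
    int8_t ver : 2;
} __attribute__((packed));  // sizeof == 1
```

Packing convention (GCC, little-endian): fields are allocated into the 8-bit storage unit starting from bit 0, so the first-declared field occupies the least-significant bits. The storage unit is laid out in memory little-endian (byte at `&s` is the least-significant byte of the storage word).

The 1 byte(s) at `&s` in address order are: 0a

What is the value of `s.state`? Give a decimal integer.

-2

[0]=0x0a (little-endian) → word 0x0a
state:2 @ bit 0 → (0x0a>>0)&0x3 = 0x2  ←
len:2 @ bit 2 → (0x0a>>2)&0x3 = 0x2
mode:1 @ bit 4 → (0x0a>>4)&0x1 = 0x0
lvl:1 @ bit 5 → (0x0a>>5)&0x1 = 0x0
ver:2 @ bit 6 → (0x0a>>6)&0x3 = 0x0
state signed 2b, MSB=1: 2 - 4 = -2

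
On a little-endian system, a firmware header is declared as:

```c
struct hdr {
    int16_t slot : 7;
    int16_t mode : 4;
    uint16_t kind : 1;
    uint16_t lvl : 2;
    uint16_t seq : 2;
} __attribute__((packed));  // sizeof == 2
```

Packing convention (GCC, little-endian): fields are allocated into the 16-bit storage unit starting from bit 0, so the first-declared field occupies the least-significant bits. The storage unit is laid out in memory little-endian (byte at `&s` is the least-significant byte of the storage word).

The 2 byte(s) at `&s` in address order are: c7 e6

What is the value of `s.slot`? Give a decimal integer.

[0]=0xc7 [1]=0xe6 (little-endian) → word 0xe6c7
slot:7 @ bit 0 → (0xe6c7>>0)&0x7f = 0x47  ←
mode:4 @ bit 7 → (0xe6c7>>7)&0xf = 0xd
kind:1 @ bit 11 → (0xe6c7>>11)&0x1 = 0x0
lvl:2 @ bit 12 → (0xe6c7>>12)&0x3 = 0x2
seq:2 @ bit 14 → (0xe6c7>>14)&0x3 = 0x3
slot signed 7b, MSB=1: 71 - 128 = -57

-57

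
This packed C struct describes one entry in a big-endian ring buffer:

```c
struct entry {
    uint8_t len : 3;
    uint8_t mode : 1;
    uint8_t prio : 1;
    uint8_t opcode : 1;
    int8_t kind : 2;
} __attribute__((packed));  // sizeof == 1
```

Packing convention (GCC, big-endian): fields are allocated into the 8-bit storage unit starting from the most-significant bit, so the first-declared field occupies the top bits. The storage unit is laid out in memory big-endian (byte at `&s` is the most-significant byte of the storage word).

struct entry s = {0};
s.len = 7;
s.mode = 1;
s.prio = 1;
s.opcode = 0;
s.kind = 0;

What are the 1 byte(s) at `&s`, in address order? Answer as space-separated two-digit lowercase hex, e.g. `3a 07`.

len:3 = 7 → 0x7 << 5 → word 0xe0
mode:1 = 1 → 0x1 << 4 → word 0xf0
prio:1 = 1 → 0x1 << 3 → word 0xf8
opcode:1 = 0 → 0x0 << 2 → word 0xf8
kind:2 = 0 → 0x0 << 0 → word 0xf8
word = 0xf8 → big-endian bytes:
  [0]=0xf8

f8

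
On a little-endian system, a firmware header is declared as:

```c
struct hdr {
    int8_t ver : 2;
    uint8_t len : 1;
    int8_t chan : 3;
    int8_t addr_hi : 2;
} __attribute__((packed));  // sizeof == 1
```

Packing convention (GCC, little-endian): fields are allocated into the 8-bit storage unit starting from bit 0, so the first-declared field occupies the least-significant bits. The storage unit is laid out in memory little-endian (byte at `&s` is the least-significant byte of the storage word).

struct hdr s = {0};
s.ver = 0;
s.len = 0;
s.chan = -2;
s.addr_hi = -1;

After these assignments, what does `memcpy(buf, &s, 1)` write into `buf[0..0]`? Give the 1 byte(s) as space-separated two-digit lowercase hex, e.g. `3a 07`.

ver (2b) val=0 bits=0x0 at bit 0: 0x00
len (1b) val=0 bits=0x0 at bit 2: 0x00
chan (3b) val=-2 bits=0x6 at bit 3: 0x30
addr_hi (2b) val=-1 bits=0x3 at bit 6: 0xf0
word = 0xf0 → little-endian bytes:
  [0]=0xf0

f0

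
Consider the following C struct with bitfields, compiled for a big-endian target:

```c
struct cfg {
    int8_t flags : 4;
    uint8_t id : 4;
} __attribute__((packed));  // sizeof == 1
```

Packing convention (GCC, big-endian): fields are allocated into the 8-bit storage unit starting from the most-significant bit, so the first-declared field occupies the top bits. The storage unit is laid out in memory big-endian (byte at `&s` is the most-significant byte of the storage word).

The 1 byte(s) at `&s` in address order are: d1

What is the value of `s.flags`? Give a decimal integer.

[0]=0xd1 (big-endian) → word 0xd1
flags:4 @ bit 4 → (0xd1>>4)&0xf = 0xd  ←
id:4 @ bit 0 → (0xd1>>0)&0xf = 0x1
flags signed 4b, MSB=1: 13 - 16 = -3

-3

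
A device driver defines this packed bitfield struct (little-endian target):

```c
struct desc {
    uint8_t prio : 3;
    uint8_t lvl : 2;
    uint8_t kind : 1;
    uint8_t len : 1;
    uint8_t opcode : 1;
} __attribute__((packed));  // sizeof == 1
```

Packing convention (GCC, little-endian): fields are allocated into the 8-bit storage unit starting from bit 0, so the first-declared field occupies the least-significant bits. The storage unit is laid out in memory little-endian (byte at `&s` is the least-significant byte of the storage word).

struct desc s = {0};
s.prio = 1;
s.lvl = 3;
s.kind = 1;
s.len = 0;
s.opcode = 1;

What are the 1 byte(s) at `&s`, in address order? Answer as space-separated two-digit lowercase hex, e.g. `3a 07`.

b9

[0+:3] prio=1 & 0x7 = 0x1; word=0x01
[3+:2] lvl=3 & 0x3 = 0x3; word=0x19
[5+:1] kind=1 & 0x1 = 0x1; word=0x39
[6+:1] len=0 & 0x1 = 0x0; word=0x39
[7+:1] opcode=1 & 0x1 = 0x1; word=0xb9
word = 0xb9 → little-endian bytes:
  [0]=0xb9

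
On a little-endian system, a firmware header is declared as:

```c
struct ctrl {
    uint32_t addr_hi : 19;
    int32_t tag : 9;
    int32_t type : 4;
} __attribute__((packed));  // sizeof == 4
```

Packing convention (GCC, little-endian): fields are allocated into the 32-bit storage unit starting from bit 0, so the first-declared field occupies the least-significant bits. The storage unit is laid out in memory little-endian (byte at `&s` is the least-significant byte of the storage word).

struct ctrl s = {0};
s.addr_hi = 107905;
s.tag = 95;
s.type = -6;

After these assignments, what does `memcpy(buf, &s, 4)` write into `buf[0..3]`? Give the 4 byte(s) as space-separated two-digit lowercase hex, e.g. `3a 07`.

81 a5 f9 a2

addr_hi:19 = 107905 → 0x1a581 << 0 → word 0x0001a581
tag:9 = 95 → 0x5f << 19 → word 0x02f9a581
type:4 = -6 → 0xa << 28 → word 0xa2f9a581
word = 0xa2f9a581 → little-endian bytes:
  [0]=0x81  [1]=0xa5  [2]=0xf9  [3]=0xa2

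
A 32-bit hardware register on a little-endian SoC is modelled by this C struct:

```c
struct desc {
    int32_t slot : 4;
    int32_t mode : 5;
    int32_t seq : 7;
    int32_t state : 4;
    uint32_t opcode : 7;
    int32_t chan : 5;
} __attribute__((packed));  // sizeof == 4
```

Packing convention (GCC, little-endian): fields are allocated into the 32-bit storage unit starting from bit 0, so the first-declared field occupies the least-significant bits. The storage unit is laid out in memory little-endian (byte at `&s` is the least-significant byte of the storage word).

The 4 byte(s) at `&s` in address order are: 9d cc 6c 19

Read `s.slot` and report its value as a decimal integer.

-3

[0]=0x9d [1]=0xcc [2]=0x6c [3]=0x19 (little-endian) → word 0x196ccc9d
slot:4 @ bit 0 → (0x196ccc9d>>0)&0xf = 0xd  ←
mode:5 @ bit 4 → (0x196ccc9d>>4)&0x1f = 0x9
seq:7 @ bit 9 → (0x196ccc9d>>9)&0x7f = 0x66
state:4 @ bit 16 → (0x196ccc9d>>16)&0xf = 0xc
opcode:7 @ bit 20 → (0x196ccc9d>>20)&0x7f = 0x16
chan:5 @ bit 27 → (0x196ccc9d>>27)&0x1f = 0x3
slot signed 4b, MSB=1: 13 - 16 = -3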